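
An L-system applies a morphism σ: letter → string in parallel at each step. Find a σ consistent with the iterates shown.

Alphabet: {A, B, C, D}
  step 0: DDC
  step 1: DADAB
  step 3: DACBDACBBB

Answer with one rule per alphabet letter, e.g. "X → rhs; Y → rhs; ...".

A->C, B->CC, C->B, D->DA

  step 0 ⇒ step 1: DDC ⇒ DA·DA·B
    C ↦ B
    D ↦ DA
    A ↦ C  (constrained at step 1)
    B ↦ CC  (constrained at step 1)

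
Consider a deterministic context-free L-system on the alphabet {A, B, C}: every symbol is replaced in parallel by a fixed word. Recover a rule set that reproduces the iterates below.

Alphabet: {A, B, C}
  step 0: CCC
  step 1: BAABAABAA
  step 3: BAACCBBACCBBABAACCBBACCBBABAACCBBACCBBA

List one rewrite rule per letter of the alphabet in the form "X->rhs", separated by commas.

  step 0 ⇒ step 1: CCC ⇒ BAA·BAA·BAA
    C ↦ BAA
    A ↦ BBA  (constrained at step 1)
    B ↦ C  (constrained at step 1)

A->BBA, B->C, C->BAA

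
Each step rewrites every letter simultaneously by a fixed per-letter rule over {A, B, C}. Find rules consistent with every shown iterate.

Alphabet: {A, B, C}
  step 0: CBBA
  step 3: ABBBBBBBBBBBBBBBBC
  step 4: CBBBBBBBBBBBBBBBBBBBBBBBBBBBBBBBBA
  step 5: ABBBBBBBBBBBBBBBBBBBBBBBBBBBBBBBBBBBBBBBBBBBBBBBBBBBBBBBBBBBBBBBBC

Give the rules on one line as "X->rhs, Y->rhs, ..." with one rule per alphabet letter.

A->C, B->BB, C->A

  step 4 ⇒ step 5: CBBBBBBBBBBBBBBBBBBBBBBBBBBBBBBBBA ⇒ A·BB·BB·BB·BB·BB·BB·BB·BB·BB·BB·BB·BB·BB·BB·BB·BB·BB·BB·BB·BB·BB·BB·BB·BB·BB·BB·BB·BB·BB·BB·BB·BB·C
    A ↦ C
    B ↦ BB
    C ↦ A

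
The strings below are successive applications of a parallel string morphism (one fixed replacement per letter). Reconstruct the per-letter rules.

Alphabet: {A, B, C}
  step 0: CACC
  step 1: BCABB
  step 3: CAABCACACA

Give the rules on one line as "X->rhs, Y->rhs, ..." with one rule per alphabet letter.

  step 0 ⇒ step 1: CACC ⇒ B·CA·B·B
    A ↦ CA
    C ↦ B
    B ↦ A  (constrained at step 1)

A->CA, B->A, C->B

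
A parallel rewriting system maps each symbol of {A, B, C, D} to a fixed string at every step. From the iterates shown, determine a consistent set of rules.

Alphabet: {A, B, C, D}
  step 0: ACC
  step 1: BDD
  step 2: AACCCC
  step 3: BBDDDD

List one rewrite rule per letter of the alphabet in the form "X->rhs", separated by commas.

A->B, B->AA, C->D, D->CC

  step 2 ⇒ step 3: AACCCC ⇒ B·B·D·D·D·D
    A ↦ B
    C ↦ D
  step 1 ⇒ step 2: BDD ⇒ AA·CC·CC
    B ↦ AA
  step 1 ⇒ step 2: BDD ⇒ AA·CC·CC
    D ↦ CC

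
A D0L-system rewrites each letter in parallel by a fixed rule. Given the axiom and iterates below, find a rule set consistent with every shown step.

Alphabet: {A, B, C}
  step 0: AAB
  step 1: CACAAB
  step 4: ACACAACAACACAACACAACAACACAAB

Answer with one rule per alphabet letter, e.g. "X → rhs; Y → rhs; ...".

  step 0 ⇒ step 1: AAB ⇒ CA·CA·AB
    A ↦ CA
    B ↦ AB
    C ↦ A  (constrained at step 1)

A->CA, B->AB, C->A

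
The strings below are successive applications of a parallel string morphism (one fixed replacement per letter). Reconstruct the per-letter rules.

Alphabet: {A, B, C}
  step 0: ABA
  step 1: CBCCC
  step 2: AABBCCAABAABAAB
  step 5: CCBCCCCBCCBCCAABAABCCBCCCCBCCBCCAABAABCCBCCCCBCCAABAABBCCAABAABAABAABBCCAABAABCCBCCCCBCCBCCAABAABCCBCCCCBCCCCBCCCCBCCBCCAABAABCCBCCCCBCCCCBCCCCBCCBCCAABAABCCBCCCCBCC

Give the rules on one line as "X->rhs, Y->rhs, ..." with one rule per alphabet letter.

  step 1 ⇒ step 2: CBCCC ⇒ AAB·BCC·AAB·AAB·AAB
    B ↦ BCC
    C ↦ AAB
  step 0 ⇒ step 1: ABA ⇒ C·BCC·C
    A ↦ C

A->C, B->BCC, C->AAB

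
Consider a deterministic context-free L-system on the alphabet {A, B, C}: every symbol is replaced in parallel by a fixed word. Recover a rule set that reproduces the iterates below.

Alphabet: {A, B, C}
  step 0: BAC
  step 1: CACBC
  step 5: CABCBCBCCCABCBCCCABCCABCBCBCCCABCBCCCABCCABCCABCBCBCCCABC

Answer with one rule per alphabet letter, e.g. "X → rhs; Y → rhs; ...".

A->C, B->CA, C->BC

  step 0 ⇒ step 1: BAC ⇒ CA·C·BC
    A ↦ C
    B ↦ CA
    C ↦ BC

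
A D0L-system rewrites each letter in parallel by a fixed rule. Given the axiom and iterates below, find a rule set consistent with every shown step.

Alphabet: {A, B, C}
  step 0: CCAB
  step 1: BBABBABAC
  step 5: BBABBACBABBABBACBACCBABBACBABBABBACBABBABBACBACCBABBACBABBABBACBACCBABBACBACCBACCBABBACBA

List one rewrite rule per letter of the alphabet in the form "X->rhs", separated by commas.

  step 0 ⇒ step 1: CCAB ⇒ BBA·BBA·BA·C
    A ↦ BA
    B ↦ C
    C ↦ BBA

A->BA, B->C, C->BBA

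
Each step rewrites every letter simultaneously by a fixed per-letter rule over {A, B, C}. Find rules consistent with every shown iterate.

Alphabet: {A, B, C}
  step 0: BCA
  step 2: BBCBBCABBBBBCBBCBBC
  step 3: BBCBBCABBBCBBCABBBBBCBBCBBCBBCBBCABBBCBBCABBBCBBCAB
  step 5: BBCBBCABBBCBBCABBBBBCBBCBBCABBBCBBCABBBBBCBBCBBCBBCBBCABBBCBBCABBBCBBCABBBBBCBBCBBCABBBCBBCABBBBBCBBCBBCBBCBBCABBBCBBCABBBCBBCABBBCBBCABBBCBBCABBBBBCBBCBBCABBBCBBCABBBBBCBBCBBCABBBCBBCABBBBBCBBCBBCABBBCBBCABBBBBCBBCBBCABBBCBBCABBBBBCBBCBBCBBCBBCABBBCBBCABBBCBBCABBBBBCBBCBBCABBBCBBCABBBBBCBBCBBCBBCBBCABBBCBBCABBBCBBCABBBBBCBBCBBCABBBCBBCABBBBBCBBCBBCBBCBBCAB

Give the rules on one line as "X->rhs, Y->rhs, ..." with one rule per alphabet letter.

  step 2 ⇒ step 3: BBCBBCABBBBBCBBCBBC ⇒ BBC·BBC·AB·BBC·BBC·AB·BB·BBC·BBC·BBC·BBC·BBC·AB·BBC·BBC·AB·BBC·BBC·AB
    A ↦ BB
    B ↦ BBC
    C ↦ AB

A->BB, B->BBC, C->AB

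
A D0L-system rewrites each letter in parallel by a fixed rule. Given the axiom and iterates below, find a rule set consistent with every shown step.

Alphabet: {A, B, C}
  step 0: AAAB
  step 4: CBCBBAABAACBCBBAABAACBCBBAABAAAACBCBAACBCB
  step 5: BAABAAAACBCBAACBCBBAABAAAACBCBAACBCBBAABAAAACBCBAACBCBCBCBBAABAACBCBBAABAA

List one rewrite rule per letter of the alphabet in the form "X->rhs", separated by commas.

A->CB, B->AA, C->B

  step 4 ⇒ step 5: CBCBBAABAACBCBBAABAACBCBBAABAAAACBCBAACBCB ⇒ B·AA·B·AA·AA·CB·CB·AA·CB·CB·B·AA·B·AA·AA·CB·CB·AA·CB·CB·B·AA·B·AA·AA·CB·CB·AA·CB·CB·CB·CB·B·AA·B·AA·CB·CB·B·AA·B·AA
    A ↦ CB
    B ↦ AA
    C ↦ B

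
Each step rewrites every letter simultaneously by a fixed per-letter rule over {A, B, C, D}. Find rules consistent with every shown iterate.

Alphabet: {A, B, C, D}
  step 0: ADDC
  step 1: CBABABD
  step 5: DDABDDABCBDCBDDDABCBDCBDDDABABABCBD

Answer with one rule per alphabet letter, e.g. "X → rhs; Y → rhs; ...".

  step 0 ⇒ step 1: ADDC ⇒ CB·AB·AB·D
    A ↦ CB
    C ↦ D
    D ↦ AB
    B ↦ D  (constrained at step 1)

A->CB, B->D, C->D, D->AB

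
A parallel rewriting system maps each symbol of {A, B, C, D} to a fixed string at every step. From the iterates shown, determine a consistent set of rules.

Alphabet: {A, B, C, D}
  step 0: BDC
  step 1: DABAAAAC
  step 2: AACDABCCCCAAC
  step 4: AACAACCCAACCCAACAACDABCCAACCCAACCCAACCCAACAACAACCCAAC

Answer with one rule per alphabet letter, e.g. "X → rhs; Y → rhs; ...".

A->C, B->DAB, C->AAC, D->AA

  step 1 ⇒ step 2: DABAAAAC ⇒ AA·C·DAB·C·C·C·C·AAC
    A ↦ C
    B ↦ DAB
    C ↦ AAC
    D ↦ AA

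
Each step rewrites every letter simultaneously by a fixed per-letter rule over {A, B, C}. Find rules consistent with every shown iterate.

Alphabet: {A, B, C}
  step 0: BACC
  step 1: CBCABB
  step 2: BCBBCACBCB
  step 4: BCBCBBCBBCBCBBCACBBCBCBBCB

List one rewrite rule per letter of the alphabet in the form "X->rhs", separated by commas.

  step 1 ⇒ step 2: CBCABB ⇒ B·CB·B·CA·CB·CB
    A ↦ CA
    B ↦ CB
    C ↦ B

A->CA, B->CB, C->B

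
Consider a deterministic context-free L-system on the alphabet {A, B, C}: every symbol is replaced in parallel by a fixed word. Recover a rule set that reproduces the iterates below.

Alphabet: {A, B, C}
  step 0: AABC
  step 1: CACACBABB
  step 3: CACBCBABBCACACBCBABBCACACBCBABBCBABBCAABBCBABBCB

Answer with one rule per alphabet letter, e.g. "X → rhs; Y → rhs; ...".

  step 0 ⇒ step 1: AABC ⇒ CA·CA·CB·ABB
    A ↦ CA
    B ↦ CB
    C ↦ ABB

A->CA, B->CB, C->ABB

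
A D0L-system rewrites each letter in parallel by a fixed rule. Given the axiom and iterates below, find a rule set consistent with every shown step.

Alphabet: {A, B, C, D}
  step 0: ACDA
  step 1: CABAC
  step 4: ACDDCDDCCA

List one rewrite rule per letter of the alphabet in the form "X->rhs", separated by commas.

A->C, B->DD, C->A, D->BA

  step 0 ⇒ step 1: ACDA ⇒ C·A·BA·C
    A ↦ C
    C ↦ A
    D ↦ BA
    B ↦ DD  (constrained at step 1)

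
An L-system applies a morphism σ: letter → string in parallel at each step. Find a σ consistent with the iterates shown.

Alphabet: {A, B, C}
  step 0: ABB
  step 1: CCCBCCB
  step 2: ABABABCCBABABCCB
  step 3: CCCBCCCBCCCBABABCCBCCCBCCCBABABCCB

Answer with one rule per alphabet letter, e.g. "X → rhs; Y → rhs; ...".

  step 2 ⇒ step 3: ABABABCCBABABCCB ⇒ C·CCB·C·CCB·C·CCB·AB·AB·CCB·C·CCB·C·CCB·AB·AB·CCB
    A ↦ C
    B ↦ CCB
    C ↦ AB

A->C, B->CCB, C->AB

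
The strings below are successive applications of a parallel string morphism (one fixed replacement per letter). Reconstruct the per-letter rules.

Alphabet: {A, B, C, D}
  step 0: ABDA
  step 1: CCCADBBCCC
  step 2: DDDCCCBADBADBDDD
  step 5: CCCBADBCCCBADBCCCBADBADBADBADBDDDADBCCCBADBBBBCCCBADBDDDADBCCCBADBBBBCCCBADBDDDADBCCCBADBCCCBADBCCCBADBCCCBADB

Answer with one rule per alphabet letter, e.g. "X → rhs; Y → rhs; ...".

A->CCC, B->ADB, C->D, D->B

  step 1 ⇒ step 2: CCCADBBCCC ⇒ D·D·D·CCC·B·ADB·ADB·D·D·D
    A ↦ CCC
    B ↦ ADB
    C ↦ D
    D ↦ B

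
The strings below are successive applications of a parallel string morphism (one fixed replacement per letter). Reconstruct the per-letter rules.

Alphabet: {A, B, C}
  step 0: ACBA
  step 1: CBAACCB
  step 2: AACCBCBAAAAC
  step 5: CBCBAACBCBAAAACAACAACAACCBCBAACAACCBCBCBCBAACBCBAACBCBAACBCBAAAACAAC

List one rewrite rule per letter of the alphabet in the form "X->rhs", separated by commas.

  step 1 ⇒ step 2: CBAACCB ⇒ AA·C·CB·CB·AA·AA·C
    A ↦ CB
    B ↦ C
    C ↦ AA

A->CB, B->C, C->AA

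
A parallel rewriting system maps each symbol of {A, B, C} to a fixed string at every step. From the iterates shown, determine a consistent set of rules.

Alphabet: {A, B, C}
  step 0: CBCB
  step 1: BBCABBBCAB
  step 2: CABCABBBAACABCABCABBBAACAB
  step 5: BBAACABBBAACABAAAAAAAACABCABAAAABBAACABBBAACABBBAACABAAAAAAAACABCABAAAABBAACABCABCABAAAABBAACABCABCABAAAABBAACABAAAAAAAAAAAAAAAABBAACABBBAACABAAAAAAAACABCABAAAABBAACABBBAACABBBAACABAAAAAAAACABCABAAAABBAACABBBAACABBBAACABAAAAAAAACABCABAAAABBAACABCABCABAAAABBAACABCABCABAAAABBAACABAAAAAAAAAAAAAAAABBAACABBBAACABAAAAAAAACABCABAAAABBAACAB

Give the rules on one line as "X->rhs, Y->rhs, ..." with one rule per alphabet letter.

  step 1 ⇒ step 2: BBCABBBCAB ⇒ CAB·CAB·BB·AA·CAB·CAB·CAB·BB·AA·CAB
    A ↦ AA
    B ↦ CAB
    C ↦ BB

A->AA, B->CAB, C->BB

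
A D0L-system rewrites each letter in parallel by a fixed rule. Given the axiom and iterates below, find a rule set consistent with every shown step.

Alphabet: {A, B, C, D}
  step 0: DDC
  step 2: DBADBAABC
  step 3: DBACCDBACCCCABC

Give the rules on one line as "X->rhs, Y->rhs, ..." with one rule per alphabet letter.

  step 2 ⇒ step 3: DBADBAABC ⇒ DB·A·CC·DB·A·CC·CC·A·BC
    A ↦ CC
    B ↦ A
    C ↦ BC
    D ↦ DB

A->CC, B->A, C->BC, D->DB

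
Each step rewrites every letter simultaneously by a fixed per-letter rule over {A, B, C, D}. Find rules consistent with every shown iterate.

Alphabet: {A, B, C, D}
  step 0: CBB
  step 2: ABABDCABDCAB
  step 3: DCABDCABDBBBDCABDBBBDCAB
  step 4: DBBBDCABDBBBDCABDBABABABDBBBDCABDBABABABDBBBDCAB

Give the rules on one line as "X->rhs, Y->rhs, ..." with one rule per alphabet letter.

A->DC, B->AB, C->BB, D->DB

  step 3 ⇒ step 4: DCABDCABDBBBDCABDBBBDCAB ⇒ DB·BB·DC·AB·DB·BB·DC·AB·DB·AB·AB·AB·DB·BB·DC·AB·DB·AB·AB·AB·DB·BB·DC·AB
    A ↦ DC
    B ↦ AB
    C ↦ BB
    D ↦ DB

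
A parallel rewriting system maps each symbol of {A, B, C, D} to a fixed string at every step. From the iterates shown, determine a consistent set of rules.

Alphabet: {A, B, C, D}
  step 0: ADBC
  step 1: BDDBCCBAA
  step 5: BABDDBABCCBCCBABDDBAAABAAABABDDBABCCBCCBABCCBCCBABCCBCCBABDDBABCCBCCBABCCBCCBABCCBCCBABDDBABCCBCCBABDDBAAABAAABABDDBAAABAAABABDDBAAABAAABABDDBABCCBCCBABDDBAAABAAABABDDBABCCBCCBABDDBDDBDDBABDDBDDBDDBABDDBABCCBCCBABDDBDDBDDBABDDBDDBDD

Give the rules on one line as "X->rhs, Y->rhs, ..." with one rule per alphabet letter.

  step 0 ⇒ step 1: ADBC ⇒ BDD·BCC·BA·A
    A ↦ BDD
    B ↦ BA
    C ↦ A
    D ↦ BCC

A->BDD, B->BA, C->A, D->BCC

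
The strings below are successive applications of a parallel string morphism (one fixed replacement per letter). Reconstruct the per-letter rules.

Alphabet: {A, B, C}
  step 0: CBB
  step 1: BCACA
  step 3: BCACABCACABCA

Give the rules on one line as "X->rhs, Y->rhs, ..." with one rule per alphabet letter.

  step 0 ⇒ step 1: CBB ⇒ B·CA·CA
    B ↦ CA
    C ↦ B
    A ↦ CA  (constrained at step 1)

A->CA, B->CA, C->B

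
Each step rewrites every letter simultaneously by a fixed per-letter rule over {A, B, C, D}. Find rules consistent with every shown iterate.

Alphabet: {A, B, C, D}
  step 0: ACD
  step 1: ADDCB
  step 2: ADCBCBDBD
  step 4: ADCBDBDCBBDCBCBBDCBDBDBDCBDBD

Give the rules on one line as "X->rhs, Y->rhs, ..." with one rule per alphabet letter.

  step 1 ⇒ step 2: ADDCB ⇒ AD·CB·CB·D·BD
    A ↦ AD
    B ↦ BD
    C ↦ D
    D ↦ CB

A->AD, B->BD, C->D, D->CB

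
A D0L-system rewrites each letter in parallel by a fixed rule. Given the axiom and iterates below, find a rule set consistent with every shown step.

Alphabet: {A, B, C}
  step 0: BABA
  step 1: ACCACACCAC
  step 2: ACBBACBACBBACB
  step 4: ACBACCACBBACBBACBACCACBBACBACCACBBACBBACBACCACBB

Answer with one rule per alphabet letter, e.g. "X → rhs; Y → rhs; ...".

A->AC, B->ACC, C->B

  step 1 ⇒ step 2: ACCACACCAC ⇒ AC·B·B·AC·B·AC·B·B·AC·B
    A ↦ AC
    C ↦ B
  step 0 ⇒ step 1: BABA ⇒ ACC·AC·ACC·AC
    B ↦ ACC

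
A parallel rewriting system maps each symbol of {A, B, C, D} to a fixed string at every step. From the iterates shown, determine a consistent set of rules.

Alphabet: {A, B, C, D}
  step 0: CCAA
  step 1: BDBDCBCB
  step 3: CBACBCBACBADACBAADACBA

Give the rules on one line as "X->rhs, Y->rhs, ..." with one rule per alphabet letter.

  step 0 ⇒ step 1: CCAA ⇒ BD·BD·CB·CB
    A ↦ CB
    C ↦ BD
    B ↦ AD  (constrained at step 1)
    D ↦ A  (constrained at step 1)

A->CB, B->AD, C->BD, D->A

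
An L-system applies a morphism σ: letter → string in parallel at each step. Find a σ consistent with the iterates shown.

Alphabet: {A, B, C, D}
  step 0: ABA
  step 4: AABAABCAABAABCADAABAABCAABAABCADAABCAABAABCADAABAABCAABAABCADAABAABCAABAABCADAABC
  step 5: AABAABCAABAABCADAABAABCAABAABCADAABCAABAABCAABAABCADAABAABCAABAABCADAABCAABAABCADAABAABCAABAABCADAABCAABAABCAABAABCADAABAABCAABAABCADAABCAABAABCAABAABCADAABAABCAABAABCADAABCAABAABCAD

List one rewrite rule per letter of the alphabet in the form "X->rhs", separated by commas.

A->AAB, B->C, C->AD, D->C

  step 4 ⇒ step 5: AABAABCAABAABCADAABAABCAABAABCADAABCAABAABCADAABAABCAABAABCADAABAABCAABAABCADAABC ⇒ AAB·AAB·C·AAB·AAB·C·AD·AAB·AAB·C·AAB·AAB·C·AD·AAB·C·AAB·AAB·C·AAB·AAB·C·AD·AAB·AAB·C·AAB·AAB·C·AD·AAB·C·AAB·AAB·C·AD·AAB·AAB·C·AAB·AAB·C·AD·AAB·C·AAB·AAB·C·AAB·AAB·C·AD·AAB·AAB·C·AAB·AAB·C·AD·AAB·C·AAB·AAB·C·AAB·AAB·C·AD·AAB·AAB·C·AAB·AAB·C·AD·AAB·C·AAB·AAB·C·AD
    A ↦ AAB
    B ↦ C
    C ↦ AD
    D ↦ C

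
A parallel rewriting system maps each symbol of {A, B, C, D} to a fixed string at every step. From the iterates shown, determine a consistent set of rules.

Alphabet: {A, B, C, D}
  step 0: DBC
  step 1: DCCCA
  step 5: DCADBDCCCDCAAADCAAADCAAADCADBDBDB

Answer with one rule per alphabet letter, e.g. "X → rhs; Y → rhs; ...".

  step 0 ⇒ step 1: DBC ⇒ DC·CC·A
    B ↦ CC
    C ↦ A
    D ↦ DC
    A ↦ DB  (constrained at step 1)

A->DB, B->CC, C->A, D->DC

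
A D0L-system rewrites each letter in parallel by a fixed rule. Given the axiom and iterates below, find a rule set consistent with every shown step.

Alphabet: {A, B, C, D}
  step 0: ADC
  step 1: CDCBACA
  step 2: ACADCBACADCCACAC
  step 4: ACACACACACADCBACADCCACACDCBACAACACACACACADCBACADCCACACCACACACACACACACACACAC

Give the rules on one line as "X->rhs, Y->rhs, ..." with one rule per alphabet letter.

  step 1 ⇒ step 2: CDCBACA ⇒ ACA·DCB·ACA·DC·C·ACA·C
    A ↦ C
    B ↦ DC
    C ↦ ACA
    D ↦ DCB

A->C, B->DC, C->ACA, D->DCB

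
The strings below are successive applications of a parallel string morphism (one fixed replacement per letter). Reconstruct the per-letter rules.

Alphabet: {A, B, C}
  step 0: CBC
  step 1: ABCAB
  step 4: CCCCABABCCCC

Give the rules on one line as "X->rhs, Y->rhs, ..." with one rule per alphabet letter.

  step 0 ⇒ step 1: CBC ⇒ AB·C·AB
    B ↦ C
    C ↦ AB
    A ↦ C  (constrained at step 1)

A->C, B->C, C->AB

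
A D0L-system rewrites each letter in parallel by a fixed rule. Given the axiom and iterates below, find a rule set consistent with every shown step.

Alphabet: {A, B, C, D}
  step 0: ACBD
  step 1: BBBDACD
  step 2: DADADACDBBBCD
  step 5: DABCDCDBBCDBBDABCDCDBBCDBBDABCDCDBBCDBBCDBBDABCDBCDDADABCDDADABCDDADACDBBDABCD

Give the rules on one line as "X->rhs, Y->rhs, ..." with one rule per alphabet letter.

A->BB, B->DA, C->B, D->CD

  step 1 ⇒ step 2: BBBDACD ⇒ DA·DA·DA·CD·BB·B·CD
    A ↦ BB
    B ↦ DA
    C ↦ B
    D ↦ CD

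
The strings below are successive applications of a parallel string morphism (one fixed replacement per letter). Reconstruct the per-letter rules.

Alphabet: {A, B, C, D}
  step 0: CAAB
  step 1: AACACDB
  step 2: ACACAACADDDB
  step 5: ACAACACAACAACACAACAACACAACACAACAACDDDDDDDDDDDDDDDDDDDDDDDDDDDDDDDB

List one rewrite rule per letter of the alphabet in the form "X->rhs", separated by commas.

  step 1 ⇒ step 2: AACACDB ⇒ AC·AC·A·AC·A·DD·DB
    A ↦ AC
    B ↦ DB
    C ↦ A
    D ↦ DD

A->AC, B->DB, C->A, D->DD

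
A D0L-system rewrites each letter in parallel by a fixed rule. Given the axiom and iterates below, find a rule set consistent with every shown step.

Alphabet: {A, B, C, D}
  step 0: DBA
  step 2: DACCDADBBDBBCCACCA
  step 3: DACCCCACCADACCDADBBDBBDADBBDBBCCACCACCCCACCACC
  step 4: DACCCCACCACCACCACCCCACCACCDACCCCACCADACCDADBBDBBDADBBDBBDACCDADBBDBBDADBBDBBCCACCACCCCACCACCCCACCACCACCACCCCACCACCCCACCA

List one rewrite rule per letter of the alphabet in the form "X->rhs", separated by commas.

A->CC, B->DBB, C->CCA, D->DA

  step 3 ⇒ step 4: DACCCCACCADACCDADBBDBBDADBBDBBCCACCACCCCACCACC ⇒ DA·CC·CCA·CCA·CCA·CCA·CC·CCA·CCA·CC·DA·CC·CCA·CCA·DA·CC·DA·DBB·DBB·DA·DBB·DBB·DA·CC·DA·DBB·DBB·DA·DBB·DBB·CCA·CCA·CC·CCA·CCA·CC·CCA·CCA·CCA·CCA·CC·CCA·CCA·CC·CCA·CCA
    A ↦ CC
    B ↦ DBB
    C ↦ CCA
    D ↦ DA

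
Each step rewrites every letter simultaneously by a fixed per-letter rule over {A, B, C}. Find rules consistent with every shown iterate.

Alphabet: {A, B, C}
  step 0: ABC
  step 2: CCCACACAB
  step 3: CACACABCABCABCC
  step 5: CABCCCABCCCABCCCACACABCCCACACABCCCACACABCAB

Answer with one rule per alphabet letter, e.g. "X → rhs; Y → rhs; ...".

A->B, B->CC, C->CA

  step 2 ⇒ step 3: CCCACACAB ⇒ CA·CA·CA·B·CA·B·CA·B·CC
    A ↦ B
    B ↦ CC
    C ↦ CA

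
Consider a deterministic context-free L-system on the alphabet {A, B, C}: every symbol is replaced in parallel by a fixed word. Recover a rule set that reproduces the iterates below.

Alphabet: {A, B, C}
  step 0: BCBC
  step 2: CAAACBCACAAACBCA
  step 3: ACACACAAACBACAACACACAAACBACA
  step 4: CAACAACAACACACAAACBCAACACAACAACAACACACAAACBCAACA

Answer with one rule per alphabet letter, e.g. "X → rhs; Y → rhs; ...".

  step 3 ⇒ step 4: ACACACAAACBACAACACACAAACBACA ⇒ CA·A·CA·A·CA·A·CA·CA·CA·A·ACB·CA·A·CA·CA·A·CA·A·CA·A·CA·CA·CA·A·ACB·CA·A·CA
    A ↦ CA
    B ↦ ACB
    C ↦ A

A->CA, B->ACB, C->A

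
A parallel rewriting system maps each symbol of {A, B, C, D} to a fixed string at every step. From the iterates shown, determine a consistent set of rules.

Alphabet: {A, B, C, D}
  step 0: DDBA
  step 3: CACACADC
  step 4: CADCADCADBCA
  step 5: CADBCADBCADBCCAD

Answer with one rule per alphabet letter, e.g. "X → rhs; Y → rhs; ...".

  step 4 ⇒ step 5: CADCADCADBCA ⇒ CA·D·B·CA·D·B·CA·D·B·C·CA·D
    A ↦ D
    B ↦ C
    C ↦ CA
    D ↦ B

A->D, B->C, C->CA, D->B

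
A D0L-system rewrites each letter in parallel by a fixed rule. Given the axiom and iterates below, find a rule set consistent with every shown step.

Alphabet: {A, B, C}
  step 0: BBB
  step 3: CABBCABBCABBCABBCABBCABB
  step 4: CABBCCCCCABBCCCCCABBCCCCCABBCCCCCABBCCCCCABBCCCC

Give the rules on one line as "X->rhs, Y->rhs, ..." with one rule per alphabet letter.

  step 3 ⇒ step 4: CABBCABBCABBCABBCABBCABB ⇒ CA·BB·CC·CC·CA·BB·CC·CC·CA·BB·CC·CC·CA·BB·CC·CC·CA·BB·CC·CC·CA·BB·CC·CC
    A ↦ BB
    B ↦ CC
    C ↦ CA

A->BB, B->CC, C->CA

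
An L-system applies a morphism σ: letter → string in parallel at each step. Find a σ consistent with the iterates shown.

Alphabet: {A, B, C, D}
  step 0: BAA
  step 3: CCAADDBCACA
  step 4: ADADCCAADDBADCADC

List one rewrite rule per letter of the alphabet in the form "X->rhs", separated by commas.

A->C, B->DDB, C->AD, D->A

  step 3 ⇒ step 4: CCAADDBCACA ⇒ AD·AD·C·C·A·A·DDB·AD·C·AD·C
    A ↦ C
    B ↦ DDB
    C ↦ AD
    D ↦ A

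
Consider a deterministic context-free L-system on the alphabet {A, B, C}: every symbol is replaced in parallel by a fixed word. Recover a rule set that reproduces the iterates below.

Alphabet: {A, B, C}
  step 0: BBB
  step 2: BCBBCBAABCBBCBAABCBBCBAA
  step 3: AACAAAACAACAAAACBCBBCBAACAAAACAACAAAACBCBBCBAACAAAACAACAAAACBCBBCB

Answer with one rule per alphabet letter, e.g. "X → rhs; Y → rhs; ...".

  step 2 ⇒ step 3: BCBBCBAABCBBCBAABCBBCBAA ⇒ AAC·AA·AAC·AAC·AA·AAC·BCB·BCB·AAC·AA·AAC·AAC·AA·AAC·BCB·BCB·AAC·AA·AAC·AAC·AA·AAC·BCB·BCB
    A ↦ BCB
    B ↦ AAC
    C ↦ AA

A->BCB, B->AAC, C->AA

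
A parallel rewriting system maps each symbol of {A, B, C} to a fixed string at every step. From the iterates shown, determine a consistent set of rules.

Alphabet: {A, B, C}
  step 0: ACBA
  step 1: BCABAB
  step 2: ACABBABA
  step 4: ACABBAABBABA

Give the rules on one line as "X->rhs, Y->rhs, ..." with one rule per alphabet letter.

  step 1 ⇒ step 2: BCABAB ⇒ A·CAB·B·A·B·A
    A ↦ B
    B ↦ A
    C ↦ CAB

A->B, B->A, C->CAB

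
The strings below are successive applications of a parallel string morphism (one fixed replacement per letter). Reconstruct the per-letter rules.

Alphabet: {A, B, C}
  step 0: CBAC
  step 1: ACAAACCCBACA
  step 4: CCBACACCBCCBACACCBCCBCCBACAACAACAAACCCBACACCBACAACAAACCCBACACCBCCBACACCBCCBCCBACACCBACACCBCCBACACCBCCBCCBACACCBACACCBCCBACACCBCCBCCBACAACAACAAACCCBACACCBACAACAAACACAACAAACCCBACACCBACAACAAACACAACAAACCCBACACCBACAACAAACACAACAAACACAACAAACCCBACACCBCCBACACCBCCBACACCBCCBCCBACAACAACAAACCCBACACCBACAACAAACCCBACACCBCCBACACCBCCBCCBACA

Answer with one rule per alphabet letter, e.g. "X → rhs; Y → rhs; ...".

A->CCB, B->AAC, C->ACA

  step 0 ⇒ step 1: CBAC ⇒ ACA·AAC·CCB·ACA
    A ↦ CCB
    B ↦ AAC
    C ↦ ACA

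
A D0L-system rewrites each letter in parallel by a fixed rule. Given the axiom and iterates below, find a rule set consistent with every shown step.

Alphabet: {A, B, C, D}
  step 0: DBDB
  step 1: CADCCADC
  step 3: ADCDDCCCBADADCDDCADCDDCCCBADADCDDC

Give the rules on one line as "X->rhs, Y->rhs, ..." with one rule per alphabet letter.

A->DD, B->ADC, C->BAD, D->C

  step 0 ⇒ step 1: DBDB ⇒ C·ADC·C·ADC
    B ↦ ADC
    D ↦ C
    A ↦ DD  (constrained at step 1)
    C ↦ BAD  (constrained at step 1)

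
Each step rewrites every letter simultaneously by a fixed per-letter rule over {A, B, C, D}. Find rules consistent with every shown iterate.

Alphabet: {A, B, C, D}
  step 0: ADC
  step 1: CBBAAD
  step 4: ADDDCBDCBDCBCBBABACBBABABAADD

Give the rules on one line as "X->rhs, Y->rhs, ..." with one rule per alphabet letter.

  step 0 ⇒ step 1: ADC ⇒ CB·BA·AD
    A ↦ CB
    C ↦ AD
    D ↦ BA
    B ↦ D  (constrained at step 1)

A->CB, B->D, C->AD, D->BA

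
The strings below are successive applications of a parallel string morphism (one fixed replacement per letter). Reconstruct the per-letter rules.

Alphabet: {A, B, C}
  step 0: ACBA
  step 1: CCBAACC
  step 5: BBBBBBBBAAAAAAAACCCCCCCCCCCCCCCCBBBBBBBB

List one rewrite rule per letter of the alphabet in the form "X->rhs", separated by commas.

A->CC, B->AA, C->B

  step 0 ⇒ step 1: ACBA ⇒ CC·B·AA·CC
    A ↦ CC
    B ↦ AA
    C ↦ B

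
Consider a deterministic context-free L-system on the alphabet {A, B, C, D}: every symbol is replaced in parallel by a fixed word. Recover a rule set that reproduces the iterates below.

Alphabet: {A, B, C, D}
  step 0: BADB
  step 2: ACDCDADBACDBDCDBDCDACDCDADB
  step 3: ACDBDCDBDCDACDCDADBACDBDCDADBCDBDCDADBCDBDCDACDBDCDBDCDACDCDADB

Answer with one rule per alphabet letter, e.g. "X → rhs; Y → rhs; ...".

  step 2 ⇒ step 3: ACDCDADBACDBDCDBDCDACDCDADB ⇒ ACD·BD·CD·BD·CD·ACD·CD·ADB·ACD·BD·CD·ADB·CD·BD·CD·ADB·CD·BD·CD·ACD·BD·CD·BD·CD·ACD·CD·ADB
    A ↦ ACD
    B ↦ ADB
    C ↦ BD
    D ↦ CD

A->ACD, B->ADB, C->BD, D->CD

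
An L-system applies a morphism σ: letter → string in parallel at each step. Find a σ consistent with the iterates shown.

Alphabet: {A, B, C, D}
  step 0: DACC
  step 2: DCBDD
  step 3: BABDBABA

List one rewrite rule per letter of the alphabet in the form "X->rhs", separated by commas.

  step 2 ⇒ step 3: DCBDD ⇒ BA·B·D·BA·BA
    B ↦ D
    C ↦ B
    D ↦ BA
    A ↦ C  (constrained at step 0)

A->C, B->D, C->B, D->BA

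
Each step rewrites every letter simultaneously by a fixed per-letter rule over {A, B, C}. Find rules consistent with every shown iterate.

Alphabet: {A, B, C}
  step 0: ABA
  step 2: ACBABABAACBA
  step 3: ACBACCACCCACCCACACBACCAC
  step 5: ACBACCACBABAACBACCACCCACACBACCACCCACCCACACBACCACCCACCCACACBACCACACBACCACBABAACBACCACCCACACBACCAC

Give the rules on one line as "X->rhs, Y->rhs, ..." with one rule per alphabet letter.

A->AC, B->CC, C->BA

  step 2 ⇒ step 3: ACBABABAACBA ⇒ AC·BA·CC·AC·CC·AC·CC·AC·AC·BA·CC·AC
    A ↦ AC
    B ↦ CC
    C ↦ BA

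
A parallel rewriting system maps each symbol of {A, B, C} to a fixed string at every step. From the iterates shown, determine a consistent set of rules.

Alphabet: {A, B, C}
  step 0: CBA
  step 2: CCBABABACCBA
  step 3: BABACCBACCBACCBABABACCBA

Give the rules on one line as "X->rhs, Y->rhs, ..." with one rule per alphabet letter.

A->CBA, B->C, C->BA

  step 2 ⇒ step 3: CCBABABACCBA ⇒ BA·BA·C·CBA·C·CBA·C·CBA·BA·BA·C·CBA
    A ↦ CBA
    B ↦ C
    C ↦ BA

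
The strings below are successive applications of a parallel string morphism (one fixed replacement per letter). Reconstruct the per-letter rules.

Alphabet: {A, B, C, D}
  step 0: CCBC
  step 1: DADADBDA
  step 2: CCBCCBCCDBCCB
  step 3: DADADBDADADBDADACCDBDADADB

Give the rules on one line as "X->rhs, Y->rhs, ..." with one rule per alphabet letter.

A->B, B->DB, C->DA, D->CC

  step 2 ⇒ step 3: CCBCCBCCDBCCB ⇒ DA·DA·DB·DA·DA·DB·DA·DA·CC·DB·DA·DA·DB
    B ↦ DB
    C ↦ DA
    D ↦ CC
  step 1 ⇒ step 2: DADADBDA ⇒ CC·B·CC·B·CC·DB·CC·B
    A ↦ B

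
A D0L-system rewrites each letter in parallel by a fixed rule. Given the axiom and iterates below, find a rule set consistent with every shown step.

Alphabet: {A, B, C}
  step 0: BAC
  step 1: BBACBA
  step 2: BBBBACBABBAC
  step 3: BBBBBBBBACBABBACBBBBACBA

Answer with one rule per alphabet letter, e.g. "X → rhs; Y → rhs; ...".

A->AC, B->BB, C->BA

  step 2 ⇒ step 3: BBBBACBABBAC ⇒ BB·BB·BB·BB·AC·BA·BB·AC·BB·BB·AC·BA
    A ↦ AC
    B ↦ BB
    C ↦ BA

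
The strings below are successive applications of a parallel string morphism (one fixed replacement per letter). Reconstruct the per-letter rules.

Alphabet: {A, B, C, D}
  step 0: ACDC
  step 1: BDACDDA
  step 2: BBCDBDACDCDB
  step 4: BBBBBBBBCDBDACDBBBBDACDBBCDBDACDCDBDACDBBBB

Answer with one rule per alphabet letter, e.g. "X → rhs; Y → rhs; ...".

  step 1 ⇒ step 2: BDACDDA ⇒ BB·CD·B·DA·CD·CD·B
    A ↦ B
    B ↦ BB
    C ↦ DA
    D ↦ CD

A->B, B->BB, C->DA, D->CD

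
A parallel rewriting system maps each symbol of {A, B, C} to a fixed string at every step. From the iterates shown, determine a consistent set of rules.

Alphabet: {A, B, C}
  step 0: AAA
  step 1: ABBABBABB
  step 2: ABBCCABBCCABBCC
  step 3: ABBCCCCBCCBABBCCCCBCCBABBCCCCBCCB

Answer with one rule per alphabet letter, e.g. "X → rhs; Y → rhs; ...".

  step 2 ⇒ step 3: ABBCCABBCCABBCC ⇒ ABB·C·C·CCB·CCB·ABB·C·C·CCB·CCB·ABB·C·C·CCB·CCB
    A ↦ ABB
    B ↦ C
    C ↦ CCB

A->ABB, B->C, C->CCB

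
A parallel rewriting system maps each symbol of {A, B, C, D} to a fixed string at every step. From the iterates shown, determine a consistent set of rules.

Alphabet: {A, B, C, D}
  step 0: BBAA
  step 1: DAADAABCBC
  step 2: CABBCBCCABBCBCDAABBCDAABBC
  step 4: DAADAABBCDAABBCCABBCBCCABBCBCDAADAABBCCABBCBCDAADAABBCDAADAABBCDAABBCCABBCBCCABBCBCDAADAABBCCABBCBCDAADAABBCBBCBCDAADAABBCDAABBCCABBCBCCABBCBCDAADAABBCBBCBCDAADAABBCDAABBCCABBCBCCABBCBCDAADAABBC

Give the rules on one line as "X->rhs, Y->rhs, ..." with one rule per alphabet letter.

A->BC, B->DAA, C->BBC, D->CAB

  step 1 ⇒ step 2: DAADAABCBC ⇒ CAB·BC·BC·CAB·BC·BC·DAA·BBC·DAA·BBC
    A ↦ BC
    B ↦ DAA
    C ↦ BBC
    D ↦ CAB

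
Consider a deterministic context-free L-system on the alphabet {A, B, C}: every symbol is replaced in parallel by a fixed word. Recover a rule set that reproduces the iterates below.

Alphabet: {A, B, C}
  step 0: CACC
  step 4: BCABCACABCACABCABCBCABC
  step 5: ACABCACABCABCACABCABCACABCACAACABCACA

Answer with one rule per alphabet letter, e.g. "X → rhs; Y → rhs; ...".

  step 4 ⇒ step 5: BCABCACABCACABCABCBCABC ⇒ AC·A·BC·AC·A·BC·A·BC·AC·A·BC·A·BC·AC·A·BC·AC·A·AC·A·BC·AC·A
    A ↦ BC
    B ↦ AC
    C ↦ A

A->BC, B->AC, C->A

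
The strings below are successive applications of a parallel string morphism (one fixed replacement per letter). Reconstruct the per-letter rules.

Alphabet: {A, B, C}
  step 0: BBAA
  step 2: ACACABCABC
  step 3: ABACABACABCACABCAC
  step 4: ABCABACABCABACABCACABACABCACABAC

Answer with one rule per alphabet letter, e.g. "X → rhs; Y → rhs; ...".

A->AB, B->C, C->AC

  step 3 ⇒ step 4: ABACABACABCACABCAC ⇒ AB·C·AB·AC·AB·C·AB·AC·AB·C·AC·AB·AC·AB·C·AC·AB·AC
    A ↦ AB
    B ↦ C
    C ↦ AC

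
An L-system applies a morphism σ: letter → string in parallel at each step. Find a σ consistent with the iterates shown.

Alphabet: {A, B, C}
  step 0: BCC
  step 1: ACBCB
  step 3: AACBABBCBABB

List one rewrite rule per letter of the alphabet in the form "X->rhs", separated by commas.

  step 0 ⇒ step 1: BCC ⇒ A·CB·CB
    B ↦ A
    C ↦ CB
    A ↦ BB  (constrained at step 1)

A->BB, B->A, C->CB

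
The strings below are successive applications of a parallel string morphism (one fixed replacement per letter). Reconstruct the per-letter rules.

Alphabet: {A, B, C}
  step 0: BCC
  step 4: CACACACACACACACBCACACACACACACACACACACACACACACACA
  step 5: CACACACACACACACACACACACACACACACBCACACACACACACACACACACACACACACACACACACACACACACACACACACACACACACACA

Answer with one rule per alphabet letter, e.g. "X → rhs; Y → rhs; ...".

  step 4 ⇒ step 5: CACACACACACACACBCACACACACACACACACACACACACACACACA ⇒ CA·CA·CA·CA·CA·CA·CA·CA·CA·CA·CA·CA·CA·CA·CA·CB·CA·CA·CA·CA·CA·CA·CA·CA·CA·CA·CA·CA·CA·CA·CA·CA·CA·CA·CA·CA·CA·CA·CA·CA·CA·CA·CA·CA·CA·CA·CA·CA
    A ↦ CA
    B ↦ CB
    C ↦ CA

A->CA, B->CB, C->CA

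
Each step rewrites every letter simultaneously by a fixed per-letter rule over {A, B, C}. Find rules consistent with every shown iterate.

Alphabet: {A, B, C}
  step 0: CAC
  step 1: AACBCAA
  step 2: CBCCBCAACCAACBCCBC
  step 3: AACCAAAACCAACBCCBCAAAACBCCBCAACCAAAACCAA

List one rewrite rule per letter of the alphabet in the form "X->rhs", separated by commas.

  step 2 ⇒ step 3: CBCCBCAACCAACBCCBC ⇒ AA·CC·AA·AA·CC·AA·CBC·CBC·AA·AA·CBC·CBC·AA·CC·AA·AA·CC·AA
    A ↦ CBC
    B ↦ CC
    C ↦ AA

A->CBC, B->CC, C->AA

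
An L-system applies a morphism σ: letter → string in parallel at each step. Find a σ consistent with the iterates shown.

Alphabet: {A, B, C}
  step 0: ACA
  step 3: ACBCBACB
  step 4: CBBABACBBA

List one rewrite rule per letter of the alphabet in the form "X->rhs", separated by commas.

  step 3 ⇒ step 4: ACBCBACB ⇒ CB·B·A·B·A·CB·B·A
    A ↦ CB
    B ↦ A
    C ↦ B

A->CB, B->A, C->B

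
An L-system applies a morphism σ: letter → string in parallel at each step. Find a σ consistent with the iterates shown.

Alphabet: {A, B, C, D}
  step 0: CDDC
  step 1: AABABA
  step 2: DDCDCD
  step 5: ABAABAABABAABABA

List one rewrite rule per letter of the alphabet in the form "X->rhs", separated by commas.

A->D, B->C, C->A, D->AB

  step 1 ⇒ step 2: AABABA ⇒ D·D·C·D·C·D
    A ↦ D
    B ↦ C
  step 0 ⇒ step 1: CDDC ⇒ A·AB·AB·A
    C ↦ A
  step 0 ⇒ step 1: CDDC ⇒ A·AB·AB·A
    D ↦ AB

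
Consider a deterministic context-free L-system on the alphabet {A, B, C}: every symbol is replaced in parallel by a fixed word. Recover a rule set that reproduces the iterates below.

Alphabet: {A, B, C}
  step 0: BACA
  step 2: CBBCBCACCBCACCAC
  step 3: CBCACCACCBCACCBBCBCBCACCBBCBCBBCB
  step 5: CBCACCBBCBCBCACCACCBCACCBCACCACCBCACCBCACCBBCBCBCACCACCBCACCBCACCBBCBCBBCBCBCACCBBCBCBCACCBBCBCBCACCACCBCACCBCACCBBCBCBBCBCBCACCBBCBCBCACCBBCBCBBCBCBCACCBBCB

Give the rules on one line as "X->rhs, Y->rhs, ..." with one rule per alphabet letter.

A->B, B->CAC, C->CB

  step 2 ⇒ step 3: CBBCBCACCBCACCAC ⇒ CB·CAC·CAC·CB·CAC·CB·B·CB·CB·CAC·CB·B·CB·CB·B·CB
    A ↦ B
    B ↦ CAC
    C ↦ CB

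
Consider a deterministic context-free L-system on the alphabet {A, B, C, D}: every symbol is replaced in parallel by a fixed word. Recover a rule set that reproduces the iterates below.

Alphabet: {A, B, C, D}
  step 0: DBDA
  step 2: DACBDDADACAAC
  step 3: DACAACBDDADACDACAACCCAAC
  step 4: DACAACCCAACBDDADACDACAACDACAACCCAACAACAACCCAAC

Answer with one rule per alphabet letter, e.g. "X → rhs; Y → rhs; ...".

A->C, B->BD, C->AAC, D->DA

  step 3 ⇒ step 4: DACAACBDDADACDACAACCCAAC ⇒ DA·C·AAC·C·C·AAC·BD·DA·DA·C·DA·C·AAC·DA·C·AAC·C·C·AAC·AAC·AAC·C·C·AAC
    A ↦ C
    B ↦ BD
    C ↦ AAC
    D ↦ DA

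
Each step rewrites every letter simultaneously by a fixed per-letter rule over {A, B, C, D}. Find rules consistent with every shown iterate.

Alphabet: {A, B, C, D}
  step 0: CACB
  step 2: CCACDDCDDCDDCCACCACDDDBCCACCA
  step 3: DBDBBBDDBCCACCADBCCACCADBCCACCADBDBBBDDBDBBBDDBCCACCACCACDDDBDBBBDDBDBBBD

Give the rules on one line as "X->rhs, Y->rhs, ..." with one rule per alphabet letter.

  step 2 ⇒ step 3: CCACDDCDDCDDCCACCACDDDBCCACCA ⇒ DB·DB·BBD·DB·CCA·CCA·DB·CCA·CCA·DB·CCA·CCA·DB·DB·BBD·DB·DB·BBD·DB·CCA·CCA·CCA·CDD·DB·DB·BBD·DB·DB·BBD
    A ↦ BBD
    B ↦ CDD
    C ↦ DB
    D ↦ CCA

A->BBD, B->CDD, C->DB, D->CCA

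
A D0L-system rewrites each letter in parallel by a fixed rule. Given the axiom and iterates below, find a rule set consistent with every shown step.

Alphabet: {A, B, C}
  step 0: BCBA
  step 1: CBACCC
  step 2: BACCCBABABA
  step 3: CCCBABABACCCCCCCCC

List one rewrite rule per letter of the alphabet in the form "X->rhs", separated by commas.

  step 2 ⇒ step 3: BACCCBABABA ⇒ C·CC·BA·BA·BA·C·CC·C·CC·C·CC
    A ↦ CC
    B ↦ C
    C ↦ BA

A->CC, B->C, C->BA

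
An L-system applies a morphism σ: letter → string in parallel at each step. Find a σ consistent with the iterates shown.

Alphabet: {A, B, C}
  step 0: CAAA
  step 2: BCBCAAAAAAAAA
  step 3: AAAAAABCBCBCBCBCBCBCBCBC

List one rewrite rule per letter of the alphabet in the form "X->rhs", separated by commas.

  step 2 ⇒ step 3: BCBCAAAAAAAAA ⇒ A·AA·A·AA·BC·BC·BC·BC·BC·BC·BC·BC·BC
    A ↦ BC
    B ↦ A
    C ↦ AA

A->BC, B->A, C->AA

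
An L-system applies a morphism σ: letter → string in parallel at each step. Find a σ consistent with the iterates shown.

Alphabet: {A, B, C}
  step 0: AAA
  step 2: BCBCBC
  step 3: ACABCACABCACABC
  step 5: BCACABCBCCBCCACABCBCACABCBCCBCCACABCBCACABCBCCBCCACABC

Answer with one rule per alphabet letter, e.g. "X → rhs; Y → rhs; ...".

A->C, B->ACA, C->BC

  step 2 ⇒ step 3: BCBCBC ⇒ ACA·BC·ACA·BC·ACA·BC
    B ↦ ACA
    C ↦ BC
    A ↦ C  (constrained at step 0)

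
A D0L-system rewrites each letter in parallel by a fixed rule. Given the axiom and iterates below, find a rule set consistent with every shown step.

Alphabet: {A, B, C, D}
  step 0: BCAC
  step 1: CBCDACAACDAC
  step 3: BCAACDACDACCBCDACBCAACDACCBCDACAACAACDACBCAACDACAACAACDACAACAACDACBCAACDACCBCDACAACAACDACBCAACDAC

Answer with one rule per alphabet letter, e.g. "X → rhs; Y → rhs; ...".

A->AAC, B->CBC, C->DAC, D->BC

  step 0 ⇒ step 1: BCAC ⇒ CBC·DAC·AAC·DAC
    A ↦ AAC
    B ↦ CBC
    C ↦ DAC
    D ↦ BC  (constrained at step 1)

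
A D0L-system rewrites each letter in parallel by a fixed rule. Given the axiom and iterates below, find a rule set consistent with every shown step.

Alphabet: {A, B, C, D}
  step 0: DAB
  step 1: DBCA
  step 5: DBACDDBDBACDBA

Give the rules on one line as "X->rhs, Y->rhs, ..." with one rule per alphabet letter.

A->C, B->A, C->D, D->DB

  step 0 ⇒ step 1: DAB ⇒ DB·C·A
    A ↦ C
    B ↦ A
    D ↦ DB
    C ↦ D  (constrained at step 1)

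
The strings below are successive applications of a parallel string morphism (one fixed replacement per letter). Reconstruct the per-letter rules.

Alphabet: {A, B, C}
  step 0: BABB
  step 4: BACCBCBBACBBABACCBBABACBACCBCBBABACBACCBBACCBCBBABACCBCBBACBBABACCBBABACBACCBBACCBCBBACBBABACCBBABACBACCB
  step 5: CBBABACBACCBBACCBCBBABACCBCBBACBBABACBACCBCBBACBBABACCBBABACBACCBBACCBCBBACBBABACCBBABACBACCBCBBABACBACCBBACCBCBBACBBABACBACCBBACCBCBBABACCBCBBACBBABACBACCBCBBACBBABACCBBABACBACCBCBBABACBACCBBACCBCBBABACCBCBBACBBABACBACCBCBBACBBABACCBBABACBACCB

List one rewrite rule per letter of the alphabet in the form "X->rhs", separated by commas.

  step 4 ⇒ step 5: BACCBCBBACBBABACCBBABACBACCBCBBABACBACCBBACCBCBBABACCBCBBACBBABACCBBABACBACCBBACCBCBBACBBABACCBBABACBACCB ⇒ CB·BA·BAC·BAC·CB·BAC·CB·CB·BA·BAC·CB·CB·BA·CB·BA·BAC·BAC·CB·CB·BA·CB·BA·BAC·CB·BA·BAC·BAC·CB·BAC·CB·CB·BA·CB·BA·BAC·CB·BA·BAC·BAC·CB·CB·BA·BAC·BAC·CB·BAC·CB·CB·BA·CB·BA·BAC·BAC·CB·BAC·CB·CB·BA·BAC·CB·CB·BA·CB·BA·BAC·BAC·CB·CB·BA·CB·BA·BAC·CB·BA·BAC·BAC·CB·CB·BA·BAC·BAC·CB·BAC·CB·CB·BA·BAC·CB·CB·BA·CB·BA·BAC·BAC·CB·CB·BA·CB·BA·BAC·CB·BA·BAC·BAC·CB
    A ↦ BA
    B ↦ CB
    C ↦ BAC

A->BA, B->CB, C->BAC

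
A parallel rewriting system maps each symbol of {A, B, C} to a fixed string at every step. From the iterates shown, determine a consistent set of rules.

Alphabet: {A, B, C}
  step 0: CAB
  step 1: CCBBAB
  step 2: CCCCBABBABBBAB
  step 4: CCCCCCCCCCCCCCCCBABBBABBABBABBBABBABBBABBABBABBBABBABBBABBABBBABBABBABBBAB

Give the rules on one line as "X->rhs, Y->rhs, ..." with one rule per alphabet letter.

  step 1 ⇒ step 2: CCBBAB ⇒ CC·CC·BAB·BAB·B·BAB
    A ↦ B
    B ↦ BAB
    C ↦ CC

A->B, B->BAB, C->CC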